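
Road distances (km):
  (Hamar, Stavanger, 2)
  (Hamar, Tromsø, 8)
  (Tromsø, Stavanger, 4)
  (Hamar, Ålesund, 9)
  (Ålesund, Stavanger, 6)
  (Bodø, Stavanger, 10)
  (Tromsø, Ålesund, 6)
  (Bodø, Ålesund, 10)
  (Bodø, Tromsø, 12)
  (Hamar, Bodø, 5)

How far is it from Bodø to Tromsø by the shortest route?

Some routes from Bodø to Tromsø:
Bodø -> Hamar -> Stavanger -> Tromsø: 5 + 2 + 4 = 11
Bodø -> Hamar -> Stavanger -> Ålesund -> Tromsø: 5 + 2 + 6 + 6 = 19
Bodø -> Tromsø: 12
Bodø -> Stavanger -> Tromsø: 10 + 4 = 14
Bodø -> Ålesund -> Tromsø: 10 + 6 = 16
Bodø -> Hamar -> Tromsø: 5 + 8 = 13
Best route has total 11 km.

11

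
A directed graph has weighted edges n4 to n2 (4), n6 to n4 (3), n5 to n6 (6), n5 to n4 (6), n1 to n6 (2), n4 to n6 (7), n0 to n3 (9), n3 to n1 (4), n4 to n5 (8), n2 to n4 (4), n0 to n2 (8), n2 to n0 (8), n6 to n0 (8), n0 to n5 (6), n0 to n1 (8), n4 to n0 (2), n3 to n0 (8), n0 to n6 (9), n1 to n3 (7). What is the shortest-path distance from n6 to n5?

Routes from n6 to n5:
n6-n0-n2-n4-n5: 8 + 8 + 4 + 8 = 28
n6-n0-n5: 8 + 6 = 14
n6-n4-n2-n0-n5: 3 + 4 + 8 + 6 = 21
n6-n4-n0-n5: 3 + 2 + 6 = 11
n6-n4-n5: 3 + 8 = 11
The minimum is 11.

11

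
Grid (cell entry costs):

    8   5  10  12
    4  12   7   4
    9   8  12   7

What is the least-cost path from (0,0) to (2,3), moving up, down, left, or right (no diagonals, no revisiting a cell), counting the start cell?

41

Cheapest: (0,0) → (0,1) → (0,2) → (1,2) → (1,3) → (2,3)
  8 + 5 + 10 + 7 + 4 + 7 = 41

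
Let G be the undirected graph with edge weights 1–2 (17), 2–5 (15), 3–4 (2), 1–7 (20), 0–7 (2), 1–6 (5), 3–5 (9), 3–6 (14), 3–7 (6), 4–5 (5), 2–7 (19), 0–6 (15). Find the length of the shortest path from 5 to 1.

26

Some routes from 5 to 1:
5 → 4 → 3 → 7 → 0 → 6 → 1: 5 + 2 + 6 + 2 + 15 + 5 = 35
5 → 2 → 1: 15 + 17 = 32
5 → 3 → 6 → 1: 9 + 14 + 5 = 28
5 → 3 → 7 → 1: 9 + 6 + 20 = 35
5 → 4 → 3 → 6 → 1: 5 + 2 + 14 + 5 = 26
5 → 4 → 3 → 7 → 1: 5 + 2 + 6 + 20 = 33
Best route has total 26.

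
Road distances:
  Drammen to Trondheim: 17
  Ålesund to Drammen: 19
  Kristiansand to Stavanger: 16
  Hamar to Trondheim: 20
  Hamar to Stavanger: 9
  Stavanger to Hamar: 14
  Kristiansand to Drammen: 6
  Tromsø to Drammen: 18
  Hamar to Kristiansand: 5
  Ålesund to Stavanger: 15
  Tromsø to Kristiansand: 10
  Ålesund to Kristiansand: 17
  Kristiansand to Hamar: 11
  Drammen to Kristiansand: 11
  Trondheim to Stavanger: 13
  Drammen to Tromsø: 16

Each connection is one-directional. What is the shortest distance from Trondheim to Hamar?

Candidate routes:
Trondheim - Stavanger - Hamar: 13 + 14 = 27
Shortest: 27.

27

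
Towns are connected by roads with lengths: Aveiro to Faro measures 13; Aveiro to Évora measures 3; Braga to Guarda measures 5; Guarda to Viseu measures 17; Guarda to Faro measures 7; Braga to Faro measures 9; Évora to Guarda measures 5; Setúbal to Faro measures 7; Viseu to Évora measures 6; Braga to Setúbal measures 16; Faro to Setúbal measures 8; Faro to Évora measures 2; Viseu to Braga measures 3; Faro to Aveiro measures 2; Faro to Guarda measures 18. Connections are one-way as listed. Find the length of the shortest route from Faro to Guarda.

7

Candidate routes:
Faro→Guarda: 18
Faro→Aveiro→Évora→Guarda: 2 + 3 + 5 = 10
Faro→Évora→Guarda: 2 + 5 = 7
Best route has total 7.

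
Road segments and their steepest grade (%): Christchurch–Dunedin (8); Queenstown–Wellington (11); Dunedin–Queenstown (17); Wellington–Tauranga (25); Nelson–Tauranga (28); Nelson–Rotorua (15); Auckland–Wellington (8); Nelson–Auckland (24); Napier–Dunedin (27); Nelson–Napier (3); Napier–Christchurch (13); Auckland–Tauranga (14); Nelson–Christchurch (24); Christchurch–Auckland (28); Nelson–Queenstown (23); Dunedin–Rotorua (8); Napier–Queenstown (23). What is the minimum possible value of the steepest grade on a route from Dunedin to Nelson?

Comparing a few candidate routes:
Dunedin → Rotorua → Nelson: max(8, 15) = 15
Dunedin → Christchurch → Napier → Nelson: max(8, 13, 3) = 13
Dunedin → Queenstown → Nelson: max(17, 23) = 23
Smallest bottleneck: 13%.

13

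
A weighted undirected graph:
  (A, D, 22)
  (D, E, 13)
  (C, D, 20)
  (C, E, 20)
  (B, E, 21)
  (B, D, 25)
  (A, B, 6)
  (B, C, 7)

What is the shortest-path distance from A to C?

13

Checking several routes:
A-B-C: 6 + 7 = 13
A-B-D-C: 6 + 25 + 20 = 51
A-D-C: 22 + 20 = 42
A-D-E-C: 22 + 13 + 20 = 55
A-D-B-C: 22 + 25 + 7 = 54
A-B-E-C: 6 + 21 + 20 = 47
The minimum is 13.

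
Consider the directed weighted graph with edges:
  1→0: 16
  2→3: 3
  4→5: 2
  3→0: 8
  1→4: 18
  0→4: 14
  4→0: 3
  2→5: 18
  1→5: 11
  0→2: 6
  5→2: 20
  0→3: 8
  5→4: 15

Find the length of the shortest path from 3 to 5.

24

Paths from 3 to 5:
3 → 0 → 2 → 5: 8 + 6 + 18 = 32
3 → 0 → 4 → 5: 8 + 14 + 2 = 24
Best route has total 24.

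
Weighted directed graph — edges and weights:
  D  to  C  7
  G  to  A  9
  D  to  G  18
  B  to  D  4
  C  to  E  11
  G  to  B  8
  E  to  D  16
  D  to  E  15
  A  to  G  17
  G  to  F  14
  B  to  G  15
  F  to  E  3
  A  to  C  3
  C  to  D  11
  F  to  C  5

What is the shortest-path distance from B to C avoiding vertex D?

Paths from B to C avoiding D:
B-G-F-C: 15 + 14 + 5 = 34
B-G-A-C: 15 + 9 + 3 = 27
Best route has total 27.

27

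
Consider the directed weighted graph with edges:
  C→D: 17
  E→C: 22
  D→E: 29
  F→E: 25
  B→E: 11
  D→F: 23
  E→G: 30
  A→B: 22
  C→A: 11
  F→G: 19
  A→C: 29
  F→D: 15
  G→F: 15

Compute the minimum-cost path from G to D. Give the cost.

30

Routes from G to D:
G-F-D: 15 + 15 = 30
G-F-E-C-D: 15 + 25 + 22 + 17 = 79
The minimum is 30.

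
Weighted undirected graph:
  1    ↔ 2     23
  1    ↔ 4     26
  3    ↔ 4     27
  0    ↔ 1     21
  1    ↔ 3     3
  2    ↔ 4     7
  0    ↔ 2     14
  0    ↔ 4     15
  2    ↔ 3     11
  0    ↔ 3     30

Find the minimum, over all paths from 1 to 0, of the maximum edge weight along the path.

14

Comparing a few candidate routes:
1-0: max(21) = 21
1-3-2-0: max(3, 11, 14) = 14
1-3-2-4-0: max(3, 11, 7, 15) = 15
Best route has worst link 14.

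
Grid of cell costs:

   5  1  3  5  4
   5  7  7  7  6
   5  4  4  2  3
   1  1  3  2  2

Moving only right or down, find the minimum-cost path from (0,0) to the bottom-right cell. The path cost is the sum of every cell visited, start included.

One optimal route is [0,0] [1,0] [2,0] [3,0] [3,1] [3,2] [3,3] [3,4].
Its cost is 5 + 5 + 5 + 1 + 1 + 3 + 2 + 2 = 24.

24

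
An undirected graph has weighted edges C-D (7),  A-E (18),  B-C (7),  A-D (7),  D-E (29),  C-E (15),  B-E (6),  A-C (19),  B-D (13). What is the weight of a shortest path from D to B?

13

Comparing a few candidate routes:
D-C-E-B: 7 + 15 + 6 = 28
D-C-B: 7 + 7 = 14
D-B: 13
Best route has total 13.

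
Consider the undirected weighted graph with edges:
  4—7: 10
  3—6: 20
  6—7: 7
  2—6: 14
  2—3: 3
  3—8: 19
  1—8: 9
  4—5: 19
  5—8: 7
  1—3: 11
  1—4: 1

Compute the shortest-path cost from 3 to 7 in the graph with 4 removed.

24

Paths from 3 to 7 avoiding 4:
3 - 2 - 6 - 7: 3 + 14 + 7 = 24
3 - 6 - 7: 20 + 7 = 27
Best route has total 24.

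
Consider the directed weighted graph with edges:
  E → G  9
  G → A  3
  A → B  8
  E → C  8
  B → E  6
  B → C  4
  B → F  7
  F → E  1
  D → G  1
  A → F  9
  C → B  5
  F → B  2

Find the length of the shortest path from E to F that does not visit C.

Paths from E to F avoiding C:
E -> G -> A -> F: 9 + 3 + 9 = 21
E -> G -> A -> B -> F: 9 + 3 + 8 + 7 = 27
Best route has total 21.

21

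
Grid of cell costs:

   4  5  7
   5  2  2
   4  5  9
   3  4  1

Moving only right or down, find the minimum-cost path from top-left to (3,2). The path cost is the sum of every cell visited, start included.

Cheapest: (0,0)→(0,1)→(1,1)→(2,1)→(3,1)→(3,2)
  4 + 5 + 2 + 5 + 4 + 1 = 21
For comparison, the top-then-right route costs 28.

21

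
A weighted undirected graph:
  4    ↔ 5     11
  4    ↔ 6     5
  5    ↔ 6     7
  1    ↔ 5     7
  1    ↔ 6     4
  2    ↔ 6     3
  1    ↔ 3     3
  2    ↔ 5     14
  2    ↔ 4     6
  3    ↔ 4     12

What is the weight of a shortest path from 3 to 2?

Checking several routes:
3-4-6-2: 12 + 5 + 3 = 20
3-1-6-2: 3 + 4 + 3 = 10
3-1-6-4-2: 3 + 4 + 5 + 6 = 18
3-4-2: 12 + 6 = 18
3-1-5-6-2: 3 + 7 + 7 + 3 = 20
Best route has total 10.

10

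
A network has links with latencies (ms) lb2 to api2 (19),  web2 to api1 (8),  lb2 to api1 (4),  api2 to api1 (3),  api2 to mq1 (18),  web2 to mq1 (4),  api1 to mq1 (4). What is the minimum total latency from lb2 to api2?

A few of the lb2→api2 routes:
lb2→api2: 19
lb2→api1→api2: 4 + 3 = 7
lb2→api1→mq1→api2: 4 + 4 + 18 = 26
Best route has total 7 ms.

7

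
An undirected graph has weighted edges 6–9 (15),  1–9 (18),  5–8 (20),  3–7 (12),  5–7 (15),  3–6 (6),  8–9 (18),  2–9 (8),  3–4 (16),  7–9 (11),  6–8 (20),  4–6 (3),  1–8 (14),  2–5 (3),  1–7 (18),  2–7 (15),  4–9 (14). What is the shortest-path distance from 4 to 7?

Comparing a few candidate routes:
4→6→9→7: 3 + 15 + 11 = 29
4→3→7: 16 + 12 = 28
4→6→3→7: 3 + 6 + 12 = 21
4→9→7: 14 + 11 = 25
Shortest: 21.

21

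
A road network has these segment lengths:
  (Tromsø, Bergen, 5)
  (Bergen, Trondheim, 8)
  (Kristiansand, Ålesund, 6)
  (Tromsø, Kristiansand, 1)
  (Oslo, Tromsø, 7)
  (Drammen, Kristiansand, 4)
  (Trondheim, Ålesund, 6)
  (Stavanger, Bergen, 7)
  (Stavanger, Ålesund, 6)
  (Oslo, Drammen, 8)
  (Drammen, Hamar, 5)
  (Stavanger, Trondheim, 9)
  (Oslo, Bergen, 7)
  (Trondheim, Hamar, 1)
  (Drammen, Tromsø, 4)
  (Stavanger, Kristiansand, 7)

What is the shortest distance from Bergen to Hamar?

9

Checking several routes:
Bergen - Tromsø - Drammen - Hamar: 5 + 4 + 5 = 14
Bergen - Tromsø - Kristiansand - Ålesund - Trondheim - Hamar: 5 + 1 + 6 + 6 + 1 = 19
Bergen - Stavanger - Ålesund - Trondheim - Hamar: 7 + 6 + 6 + 1 = 20
Bergen - Trondheim - Hamar: 8 + 1 = 9
Bergen - Stavanger - Trondheim - Hamar: 7 + 9 + 1 = 17
Bergen - Tromsø - Kristiansand - Drammen - Hamar: 5 + 1 + 4 + 5 = 15
Shortest: 9.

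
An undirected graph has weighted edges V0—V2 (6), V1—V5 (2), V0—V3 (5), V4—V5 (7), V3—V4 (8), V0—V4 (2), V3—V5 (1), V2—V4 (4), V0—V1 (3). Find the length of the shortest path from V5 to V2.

Comparing a few candidate routes:
V5 - V3 - V4 - V2: 1 + 8 + 4 = 13
V5 - V1 - V0 - V2: 2 + 3 + 6 = 11
V5 - V4 - V2: 7 + 4 = 11
V5 - V3 - V0 - V2: 1 + 5 + 6 = 12
V5 - V3 - V0 - V4 - V2: 1 + 5 + 2 + 4 = 12
V5 - V1 - V0 - V4 - V2: 2 + 3 + 2 + 4 = 11
The minimum is 11.

11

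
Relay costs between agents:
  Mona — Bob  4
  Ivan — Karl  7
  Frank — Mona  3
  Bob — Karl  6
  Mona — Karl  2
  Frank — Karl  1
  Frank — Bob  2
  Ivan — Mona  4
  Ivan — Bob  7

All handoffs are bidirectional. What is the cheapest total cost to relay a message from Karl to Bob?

A few of the Karl→Bob routes:
Karl-Mona-Bob: 2 + 4 = 6
Karl-Bob: 6
Karl-Mona-Frank-Bob: 2 + 3 + 2 = 7
Karl-Frank-Bob: 1 + 2 = 3
The minimum is 3.

3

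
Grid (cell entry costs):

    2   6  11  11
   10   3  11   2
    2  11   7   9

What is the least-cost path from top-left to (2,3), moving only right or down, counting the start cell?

33

One optimal route is (0,0)→(0,1)→(1,1)→(1,2)→(1,3)→(2,3).
Its cost is 2 + 6 + 3 + 11 + 2 + 9 = 33.
(Top row then right column would cost 41.)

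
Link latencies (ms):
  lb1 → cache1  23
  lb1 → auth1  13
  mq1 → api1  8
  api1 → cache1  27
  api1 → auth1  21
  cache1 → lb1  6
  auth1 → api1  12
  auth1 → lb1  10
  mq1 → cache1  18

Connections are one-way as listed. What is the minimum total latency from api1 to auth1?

21

Candidate routes:
api1 - auth1: 21
api1 - cache1 - lb1 - auth1: 27 + 6 + 13 = 46
Shortest: 21 ms.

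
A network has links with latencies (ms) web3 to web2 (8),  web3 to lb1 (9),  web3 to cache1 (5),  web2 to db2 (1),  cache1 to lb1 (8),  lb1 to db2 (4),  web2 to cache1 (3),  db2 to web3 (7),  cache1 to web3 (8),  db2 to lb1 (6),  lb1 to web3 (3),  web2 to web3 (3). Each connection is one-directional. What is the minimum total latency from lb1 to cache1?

8

A few of the lb1→cache1 routes:
lb1 → web3 → cache1: 3 + 5 = 8
lb1 → web3 → web2 → cache1: 3 + 8 + 3 = 14
lb1 → db2 → web3 → cache1: 4 + 7 + 5 = 16
Best route has total 8 ms.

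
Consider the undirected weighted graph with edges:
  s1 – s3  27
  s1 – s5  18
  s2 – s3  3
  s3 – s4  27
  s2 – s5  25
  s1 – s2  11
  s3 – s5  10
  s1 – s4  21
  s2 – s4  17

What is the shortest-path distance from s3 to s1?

A few of the s3→s1 routes:
s3 → s5 → s1: 10 + 18 = 28
s3 → s2 → s1: 3 + 11 = 14
s3 → s1: 27
Best route has total 14.

14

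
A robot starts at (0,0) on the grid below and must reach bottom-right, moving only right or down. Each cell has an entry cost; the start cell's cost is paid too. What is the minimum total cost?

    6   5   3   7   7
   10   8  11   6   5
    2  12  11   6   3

35

Best path: [0,0] → [0,1] → [0,2] → [0,3] → [1,3] → [1,4] → [2,4]
Cost: 6 + 5 + 3 + 7 + 6 + 5 + 3 = 35
For comparison, the top-then-right route costs 36.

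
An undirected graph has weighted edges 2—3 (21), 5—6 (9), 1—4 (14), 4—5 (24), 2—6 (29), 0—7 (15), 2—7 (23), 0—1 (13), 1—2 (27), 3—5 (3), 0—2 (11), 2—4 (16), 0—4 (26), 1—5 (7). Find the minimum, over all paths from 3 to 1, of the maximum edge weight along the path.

Checking several routes:
3 -> 5 -> 1: max(3, 7) = 7
3 -> 2 -> 0 -> 1: max(21, 11, 13) = 21
3 -> 2 -> 7 -> 0 -> 1: max(21, 23, 15, 13) = 23
3 -> 2 -> 4 -> 1: max(21, 16, 14) = 21
3 -> 2 -> 4 -> 5 -> 1: max(21, 16, 24, 7) = 24
The minimum achievable maximum is 7.

7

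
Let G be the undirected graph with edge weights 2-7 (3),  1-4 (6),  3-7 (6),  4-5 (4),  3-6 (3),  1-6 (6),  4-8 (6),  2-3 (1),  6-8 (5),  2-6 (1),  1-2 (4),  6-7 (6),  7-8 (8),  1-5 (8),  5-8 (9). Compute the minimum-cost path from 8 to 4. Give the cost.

6

Some routes from 8 to 4:
8 - 5 - 4: 9 + 4 = 13
8 - 4: 6
8 - 6 - 2 - 1 - 4: 5 + 1 + 4 + 6 = 16
The minimum is 6.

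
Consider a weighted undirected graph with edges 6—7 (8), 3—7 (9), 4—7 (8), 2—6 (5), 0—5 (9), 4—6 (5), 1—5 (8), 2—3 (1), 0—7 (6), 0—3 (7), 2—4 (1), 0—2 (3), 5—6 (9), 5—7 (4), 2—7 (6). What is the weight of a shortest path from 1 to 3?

19

Comparing a few candidate routes:
1 → 5 → 7 → 0 → 2 → 3: 8 + 4 + 6 + 3 + 1 = 22
1 → 5 → 6 → 2 → 3: 8 + 9 + 5 + 1 = 23
1 → 5 → 7 → 2 → 3: 8 + 4 + 6 + 1 = 19
1 → 5 → 0 → 2 → 3: 8 + 9 + 3 + 1 = 21
1 → 5 → 7 → 3: 8 + 4 + 9 = 21
1 → 5 → 7 → 4 → 2 → 3: 8 + 4 + 8 + 1 + 1 = 22
The minimum is 19.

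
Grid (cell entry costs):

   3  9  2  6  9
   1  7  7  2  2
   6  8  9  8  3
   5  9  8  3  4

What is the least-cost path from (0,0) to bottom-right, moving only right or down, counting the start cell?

29

Take [0,0]→[1,0]→[1,1]→[1,2]→[1,3]→[1,4]→[2,4]→[3,4] for a total of 3 + 1 + 7 + 7 + 2 + 2 + 3 + 4 = 29.
(Top row then right column would cost 38.)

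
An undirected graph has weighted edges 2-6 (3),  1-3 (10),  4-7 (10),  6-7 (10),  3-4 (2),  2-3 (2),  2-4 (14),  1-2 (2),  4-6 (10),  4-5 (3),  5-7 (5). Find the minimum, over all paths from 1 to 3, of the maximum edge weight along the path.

2

Checking several routes:
1 → 2 → 6 → 7 → 5 → 4 → 3: max(2, 3, 10, 5, 3, 2) = 10
1 → 2 → 6 → 4 → 3: max(2, 3, 10, 2) = 10
1 → 3: max(10) = 10
1 → 2 → 3: max(2, 2) = 2
The minimum achievable maximum is 2.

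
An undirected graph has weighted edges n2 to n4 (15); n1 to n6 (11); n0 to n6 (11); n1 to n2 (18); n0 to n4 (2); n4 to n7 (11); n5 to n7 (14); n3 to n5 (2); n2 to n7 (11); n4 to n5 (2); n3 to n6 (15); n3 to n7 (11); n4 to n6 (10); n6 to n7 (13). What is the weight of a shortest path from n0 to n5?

4

Some routes from n0 to n5:
n0 - n4 - n5: 2 + 2 = 4
n0 - n4 - n7 - n3 - n5: 2 + 11 + 11 + 2 = 26
n0 - n6 - n4 - n5: 11 + 10 + 2 = 23
n0 - n4 - n7 - n5: 2 + 11 + 14 = 27
n0 - n6 - n3 - n5: 11 + 15 + 2 = 28
n0 - n4 - n6 - n3 - n5: 2 + 10 + 15 + 2 = 29
The minimum is 4.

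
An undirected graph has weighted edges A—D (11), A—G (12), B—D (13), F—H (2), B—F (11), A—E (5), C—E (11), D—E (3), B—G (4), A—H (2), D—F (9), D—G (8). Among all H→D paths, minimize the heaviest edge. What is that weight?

5

Some routes from H to D:
H - F - D: max(2, 9) = 9
H - A - G - D: max(2, 12, 8) = 12
H - A - G - B - F - D: max(2, 12, 4, 11, 9) = 12
H - A - E - D: max(2, 5, 3) = 5
H - F - B - G - D: max(2, 11, 4, 8) = 11
H - A - D: max(2, 11) = 11
The minimum achievable maximum is 5.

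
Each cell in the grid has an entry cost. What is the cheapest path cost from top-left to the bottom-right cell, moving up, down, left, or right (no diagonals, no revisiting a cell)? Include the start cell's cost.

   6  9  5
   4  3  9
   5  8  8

Cheapest: [0,0] [1,0] [1,1] [2,1] [2,2]
  6 + 4 + 3 + 8 + 8 = 29

29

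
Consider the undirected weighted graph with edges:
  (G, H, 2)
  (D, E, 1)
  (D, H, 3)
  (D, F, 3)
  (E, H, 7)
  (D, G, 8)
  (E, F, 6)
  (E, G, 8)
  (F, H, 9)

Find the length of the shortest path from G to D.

5

A few of the G→D routes:
G - E - D: 8 + 1 = 9
G - H - D: 2 + 3 = 5
G - E - F - D: 8 + 6 + 3 = 17
G - H - F - D: 2 + 9 + 3 = 14
G - H - E - D: 2 + 7 + 1 = 10
G - D: 8
Shortest: 5.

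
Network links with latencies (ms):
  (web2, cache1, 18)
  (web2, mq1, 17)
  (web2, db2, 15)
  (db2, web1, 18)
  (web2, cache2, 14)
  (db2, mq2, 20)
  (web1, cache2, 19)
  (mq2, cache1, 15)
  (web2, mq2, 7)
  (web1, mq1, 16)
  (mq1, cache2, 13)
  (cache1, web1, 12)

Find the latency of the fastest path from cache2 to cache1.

Some routes from cache2 to cache1:
cache2→mq1→web2→cache1: 13 + 17 + 18 = 48
cache2→web2→mq2→cache1: 14 + 7 + 15 = 36
cache2→web2→cache1: 14 + 18 = 32
cache2→mq1→web1→cache1: 13 + 16 + 12 = 41
cache2→web1→cache1: 19 + 12 = 31
Best route has total 31 ms.

31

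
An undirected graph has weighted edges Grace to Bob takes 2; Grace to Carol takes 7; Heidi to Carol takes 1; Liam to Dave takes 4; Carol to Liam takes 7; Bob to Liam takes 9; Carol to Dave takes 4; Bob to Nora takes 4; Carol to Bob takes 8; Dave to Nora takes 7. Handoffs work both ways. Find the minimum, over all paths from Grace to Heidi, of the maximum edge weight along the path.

7

Candidate routes:
Grace-Bob-Nora-Dave-Carol-Heidi: max(2, 4, 7, 4, 1) = 7
Grace-Carol-Heidi: max(7, 1) = 7
Grace-Bob-Carol-Heidi: max(2, 8, 1) = 8
Grace-Bob-Nora-Dave-Liam-Carol-Heidi: max(2, 4, 7, 4, 7, 1) = 7
Grace-Bob-Liam-Dave-Carol-Heidi: max(2, 9, 4, 4, 1) = 9
Grace-Bob-Liam-Carol-Heidi: max(2, 9, 7, 1) = 9
The minimum achievable maximum is 7.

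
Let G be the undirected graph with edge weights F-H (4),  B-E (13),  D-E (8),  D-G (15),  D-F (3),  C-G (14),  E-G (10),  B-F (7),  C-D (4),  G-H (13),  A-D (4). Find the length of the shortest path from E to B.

13

Comparing a few candidate routes:
E -> B: 13
E -> D -> F -> B: 8 + 3 + 7 = 18
E -> G -> C -> D -> F -> B: 10 + 14 + 4 + 3 + 7 = 38
E -> G -> D -> F -> B: 10 + 15 + 3 + 7 = 35
E -> G -> H -> F -> B: 10 + 13 + 4 + 7 = 34
The minimum is 13.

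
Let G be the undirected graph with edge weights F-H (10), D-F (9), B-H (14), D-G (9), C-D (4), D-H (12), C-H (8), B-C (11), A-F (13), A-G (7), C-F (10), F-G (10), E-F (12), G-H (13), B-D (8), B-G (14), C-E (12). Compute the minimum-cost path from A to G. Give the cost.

7

A few of the A→G routes:
A→F→D→G: 13 + 9 + 9 = 31
A→F→H→C→D→G: 13 + 10 + 8 + 4 + 9 = 44
A→G: 7
A→F→H→G: 13 + 10 + 13 = 36
A→F→G: 13 + 10 = 23
A→F→C→D→G: 13 + 10 + 4 + 9 = 36
Best route has total 7.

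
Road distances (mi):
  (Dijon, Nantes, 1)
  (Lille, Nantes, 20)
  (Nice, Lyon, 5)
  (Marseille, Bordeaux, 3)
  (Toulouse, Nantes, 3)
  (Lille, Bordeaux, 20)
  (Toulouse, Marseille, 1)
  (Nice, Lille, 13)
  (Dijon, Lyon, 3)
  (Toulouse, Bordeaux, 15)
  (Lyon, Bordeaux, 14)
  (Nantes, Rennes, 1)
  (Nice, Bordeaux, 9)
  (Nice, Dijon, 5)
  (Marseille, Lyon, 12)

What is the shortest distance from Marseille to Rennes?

5

Checking several routes:
Marseille→Bordeaux→Toulouse→Nantes→Rennes: 3 + 15 + 3 + 1 = 22
Marseille→Toulouse→Nantes→Rennes: 1 + 3 + 1 = 5
Marseille→Bordeaux→Nice→Dijon→Nantes→Rennes: 3 + 9 + 5 + 1 + 1 = 19
Marseille→Bordeaux→Nice→Lyon→Dijon→Nantes→Rennes: 3 + 9 + 5 + 3 + 1 + 1 = 22
Marseille→Bordeaux→Lyon→Dijon→Nantes→Rennes: 3 + 14 + 3 + 1 + 1 = 22
Marseille→Lyon→Dijon→Nantes→Rennes: 12 + 3 + 1 + 1 = 17
Shortest: 5 mi.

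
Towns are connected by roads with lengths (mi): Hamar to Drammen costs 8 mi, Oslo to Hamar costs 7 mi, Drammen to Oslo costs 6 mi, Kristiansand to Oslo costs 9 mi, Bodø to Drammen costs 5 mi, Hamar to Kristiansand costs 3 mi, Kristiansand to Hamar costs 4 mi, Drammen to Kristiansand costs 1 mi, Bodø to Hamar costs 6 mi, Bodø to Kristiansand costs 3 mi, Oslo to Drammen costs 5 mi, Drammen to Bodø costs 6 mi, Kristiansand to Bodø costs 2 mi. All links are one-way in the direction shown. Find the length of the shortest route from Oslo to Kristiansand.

6

Candidate routes:
Oslo→Drammen→Bodø→Hamar→Kristiansand: 5 + 6 + 6 + 3 = 20
Oslo→Hamar→Drammen→Kristiansand: 7 + 8 + 1 = 16
Oslo→Drammen→Bodø→Kristiansand: 5 + 6 + 3 = 14
Oslo→Hamar→Kristiansand: 7 + 3 = 10
Oslo→Drammen→Kristiansand: 5 + 1 = 6
Oslo→Hamar→Drammen→Bodø→Kristiansand: 7 + 8 + 6 + 3 = 24
Best route has total 6 mi.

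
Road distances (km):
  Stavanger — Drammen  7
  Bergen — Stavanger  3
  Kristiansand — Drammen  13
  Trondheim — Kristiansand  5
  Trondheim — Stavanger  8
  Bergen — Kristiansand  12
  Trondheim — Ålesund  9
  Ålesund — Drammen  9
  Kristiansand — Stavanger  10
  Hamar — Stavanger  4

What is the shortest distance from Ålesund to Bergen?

19

Some routes from Ålesund to Bergen:
Ålesund - Trondheim - Kristiansand - Stavanger - Bergen: 9 + 5 + 10 + 3 = 27
Ålesund - Drammen - Kristiansand - Bergen: 9 + 13 + 12 = 34
Ålesund - Drammen - Kristiansand - Stavanger - Bergen: 9 + 13 + 10 + 3 = 35
Ålesund - Drammen - Stavanger - Bergen: 9 + 7 + 3 = 19
Ålesund - Trondheim - Kristiansand - Bergen: 9 + 5 + 12 = 26
Ålesund - Trondheim - Stavanger - Bergen: 9 + 8 + 3 = 20
Shortest: 19 km.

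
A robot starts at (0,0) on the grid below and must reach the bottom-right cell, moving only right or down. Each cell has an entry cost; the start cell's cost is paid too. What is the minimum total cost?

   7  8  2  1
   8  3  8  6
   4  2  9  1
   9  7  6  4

Cheapest: [0,0]→[0,1]→[0,2]→[0,3]→[1,3]→[2,3]→[3,3]
  7 + 8 + 2 + 1 + 6 + 1 + 4 = 29

29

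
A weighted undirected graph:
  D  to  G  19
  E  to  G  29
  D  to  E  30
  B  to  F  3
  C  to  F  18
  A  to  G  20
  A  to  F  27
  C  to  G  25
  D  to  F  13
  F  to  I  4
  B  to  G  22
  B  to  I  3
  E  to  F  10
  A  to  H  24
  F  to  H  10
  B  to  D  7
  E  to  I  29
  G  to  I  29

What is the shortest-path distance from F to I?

4

Checking several routes:
F -> B -> G -> I: 3 + 22 + 29 = 54
F -> E -> I: 10 + 29 = 39
F -> E -> D -> B -> I: 10 + 30 + 7 + 3 = 50
F -> D -> B -> I: 13 + 7 + 3 = 23
F -> B -> I: 3 + 3 = 6
F -> I: 4
Best route has total 4.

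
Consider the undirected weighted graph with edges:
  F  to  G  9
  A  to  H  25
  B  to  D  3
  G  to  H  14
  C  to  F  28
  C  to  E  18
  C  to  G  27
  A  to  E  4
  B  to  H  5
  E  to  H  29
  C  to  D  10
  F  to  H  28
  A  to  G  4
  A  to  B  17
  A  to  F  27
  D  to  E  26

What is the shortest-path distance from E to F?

Checking several routes:
E - A - G - F: 4 + 4 + 9 = 17
E - C - F: 18 + 28 = 46
E - A - F: 4 + 27 = 31
E - A - B - H - G - F: 4 + 17 + 5 + 14 + 9 = 49
E - A - G - H - F: 4 + 4 + 14 + 28 = 50
Shortest: 17.

17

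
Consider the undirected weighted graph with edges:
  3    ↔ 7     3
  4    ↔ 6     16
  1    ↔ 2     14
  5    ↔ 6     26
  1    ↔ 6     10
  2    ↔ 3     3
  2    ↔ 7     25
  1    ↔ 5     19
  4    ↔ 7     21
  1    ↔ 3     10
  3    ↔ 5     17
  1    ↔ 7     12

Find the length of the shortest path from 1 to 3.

10

Comparing a few candidate routes:
1→7→2→3: 12 + 25 + 3 = 40
1→2→3: 14 + 3 = 17
1→5→3: 19 + 17 = 36
1→3: 10
1→7→3: 12 + 3 = 15
The minimum is 10.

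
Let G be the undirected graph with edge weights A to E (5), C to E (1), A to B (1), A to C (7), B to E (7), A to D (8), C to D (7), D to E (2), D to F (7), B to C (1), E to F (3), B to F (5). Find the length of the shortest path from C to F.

4

A few of the C→F routes:
C - D - E - F: 7 + 2 + 3 = 12
C - B - F: 1 + 5 = 6
C - B - A - E - F: 1 + 1 + 5 + 3 = 10
C - E - D - F: 1 + 2 + 7 = 10
C - B - E - F: 1 + 7 + 3 = 11
C - E - F: 1 + 3 = 4
Best route has total 4.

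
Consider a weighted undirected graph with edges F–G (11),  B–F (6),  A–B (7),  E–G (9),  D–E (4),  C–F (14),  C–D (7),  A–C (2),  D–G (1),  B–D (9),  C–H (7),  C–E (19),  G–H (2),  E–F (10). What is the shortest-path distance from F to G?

Some routes from F to G:
F→G: 11
F→B→D→G: 6 + 9 + 1 = 16
F→E→G: 10 + 9 = 19
F→E→D→G: 10 + 4 + 1 = 15
Shortest: 11.

11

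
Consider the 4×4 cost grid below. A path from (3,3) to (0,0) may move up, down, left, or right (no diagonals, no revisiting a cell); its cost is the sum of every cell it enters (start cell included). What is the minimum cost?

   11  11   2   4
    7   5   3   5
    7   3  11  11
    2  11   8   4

46

Take [3,3] -> [2,3] -> [1,3] -> [1,2] -> [1,1] -> [1,0] -> [0,0] for a total of 4 + 11 + 5 + 3 + 5 + 7 + 11 = 46.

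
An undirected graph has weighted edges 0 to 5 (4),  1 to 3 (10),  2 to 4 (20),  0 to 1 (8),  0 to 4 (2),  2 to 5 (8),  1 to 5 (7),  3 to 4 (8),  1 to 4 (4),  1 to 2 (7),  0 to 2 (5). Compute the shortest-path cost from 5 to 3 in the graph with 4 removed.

Paths from 5 to 3 avoiding 4:
5 - 1 - 3: 7 + 10 = 17
5 - 2 - 0 - 1 - 3: 8 + 5 + 8 + 10 = 31
5 - 0 - 1 - 3: 4 + 8 + 10 = 22
5 - 2 - 1 - 3: 8 + 7 + 10 = 25
5 - 0 - 2 - 1 - 3: 4 + 5 + 7 + 10 = 26
Best route has total 17.

17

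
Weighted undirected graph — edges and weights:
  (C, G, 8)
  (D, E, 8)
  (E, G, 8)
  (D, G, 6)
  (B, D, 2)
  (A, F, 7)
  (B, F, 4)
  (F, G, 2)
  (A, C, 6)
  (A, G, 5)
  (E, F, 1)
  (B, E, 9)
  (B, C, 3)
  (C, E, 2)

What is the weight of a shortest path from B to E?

Comparing a few candidate routes:
B -> D -> E: 2 + 8 = 10
B -> F -> E: 4 + 1 = 5
B -> C -> E: 3 + 2 = 5
B -> E: 9
B -> F -> G -> E: 4 + 2 + 8 = 14
B -> D -> G -> F -> E: 2 + 6 + 2 + 1 = 11
The minimum is 5.

5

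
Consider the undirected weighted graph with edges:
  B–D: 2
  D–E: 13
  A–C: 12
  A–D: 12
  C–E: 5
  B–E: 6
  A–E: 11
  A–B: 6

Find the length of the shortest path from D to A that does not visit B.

Routes from D to A avoiding B:
D-A: 12
D-E-C-A: 13 + 5 + 12 = 30
D-E-A: 13 + 11 = 24
The minimum is 12.

12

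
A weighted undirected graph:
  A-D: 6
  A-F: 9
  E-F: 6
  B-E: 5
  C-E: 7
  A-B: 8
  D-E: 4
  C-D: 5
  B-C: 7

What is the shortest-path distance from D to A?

A few of the D→A routes:
D-E-B-A: 4 + 5 + 8 = 17
D-E-F-A: 4 + 6 + 9 = 19
D-A: 6
The minimum is 6.

6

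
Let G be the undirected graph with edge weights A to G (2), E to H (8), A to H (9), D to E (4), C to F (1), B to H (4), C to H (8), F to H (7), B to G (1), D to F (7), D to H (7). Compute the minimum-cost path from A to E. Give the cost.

Some routes from A to E:
A → G → B → H → D → E: 2 + 1 + 4 + 7 + 4 = 18
A → H → D → E: 9 + 7 + 4 = 20
A → H → E: 9 + 8 = 17
A → G → B → H → F → D → E: 2 + 1 + 4 + 7 + 7 + 4 = 25
A → G → B → H → E: 2 + 1 + 4 + 8 = 15
The minimum is 15.

15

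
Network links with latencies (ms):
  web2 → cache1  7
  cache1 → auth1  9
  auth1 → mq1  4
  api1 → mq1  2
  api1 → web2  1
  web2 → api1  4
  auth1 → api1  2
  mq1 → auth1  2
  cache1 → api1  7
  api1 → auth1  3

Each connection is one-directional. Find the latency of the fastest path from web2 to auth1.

7

Some routes from web2 to auth1:
web2 - cache1 - auth1: 7 + 9 = 16
web2 - api1 - auth1: 4 + 3 = 7
web2 - api1 - mq1 - auth1: 4 + 2 + 2 = 8
web2 - cache1 - api1 - auth1: 7 + 7 + 3 = 17
Best route has total 7 ms.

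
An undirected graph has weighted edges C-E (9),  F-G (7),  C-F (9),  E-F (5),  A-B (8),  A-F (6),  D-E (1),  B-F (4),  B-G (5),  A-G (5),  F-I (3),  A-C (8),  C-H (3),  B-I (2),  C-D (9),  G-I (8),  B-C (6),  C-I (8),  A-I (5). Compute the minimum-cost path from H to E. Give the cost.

A few of the H→E routes:
H → C → B → F → E: 3 + 6 + 4 + 5 = 18
H → C → D → E: 3 + 9 + 1 = 13
H → C → E: 3 + 9 = 12
H → C → F → E: 3 + 9 + 5 = 17
Best route has total 12.

12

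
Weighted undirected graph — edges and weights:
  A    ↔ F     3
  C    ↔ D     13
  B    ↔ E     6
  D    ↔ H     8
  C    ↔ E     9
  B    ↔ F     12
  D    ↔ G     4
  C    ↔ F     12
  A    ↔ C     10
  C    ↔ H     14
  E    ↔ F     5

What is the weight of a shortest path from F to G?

29

Checking several routes:
F → A → C → H → D → G: 3 + 10 + 14 + 8 + 4 = 39
F → A → C → D → G: 3 + 10 + 13 + 4 = 30
F → C → H → D → G: 12 + 14 + 8 + 4 = 38
F → E → C → D → G: 5 + 9 + 13 + 4 = 31
F → C → D → G: 12 + 13 + 4 = 29
Shortest: 29.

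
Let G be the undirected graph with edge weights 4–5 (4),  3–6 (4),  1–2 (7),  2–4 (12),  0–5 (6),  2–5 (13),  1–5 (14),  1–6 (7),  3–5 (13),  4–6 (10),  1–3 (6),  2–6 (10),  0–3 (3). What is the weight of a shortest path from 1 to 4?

Some routes from 1 to 4:
1 -> 5 -> 4: 14 + 4 = 18
1 -> 2 -> 4: 7 + 12 = 19
1 -> 6 -> 4: 7 + 10 = 17
1 -> 3 -> 0 -> 5 -> 4: 6 + 3 + 6 + 4 = 19
The minimum is 17.

17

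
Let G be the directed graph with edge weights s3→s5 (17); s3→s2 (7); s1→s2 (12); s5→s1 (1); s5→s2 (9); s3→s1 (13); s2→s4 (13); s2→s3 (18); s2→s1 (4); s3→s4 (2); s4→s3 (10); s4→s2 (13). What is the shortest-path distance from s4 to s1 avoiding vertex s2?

23

Paths from s4 to s1 avoiding s2:
s4 → s3 → s5 → s1: 10 + 17 + 1 = 28
s4 → s3 → s1: 10 + 13 = 23
The minimum is 23.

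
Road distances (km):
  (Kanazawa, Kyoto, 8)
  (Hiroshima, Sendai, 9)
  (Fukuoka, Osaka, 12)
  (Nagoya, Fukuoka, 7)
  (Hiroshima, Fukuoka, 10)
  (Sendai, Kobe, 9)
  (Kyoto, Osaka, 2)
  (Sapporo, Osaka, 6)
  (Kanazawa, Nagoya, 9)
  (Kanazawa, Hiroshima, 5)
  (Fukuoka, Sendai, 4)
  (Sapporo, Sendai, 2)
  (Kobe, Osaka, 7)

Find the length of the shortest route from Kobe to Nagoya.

20

Comparing a few candidate routes:
Kobe -> Sendai -> Hiroshima -> Fukuoka -> Nagoya: 9 + 9 + 10 + 7 = 35
Kobe -> Sendai -> Hiroshima -> Kanazawa -> Nagoya: 9 + 9 + 5 + 9 = 32
Kobe -> Osaka -> Sapporo -> Sendai -> Fukuoka -> Nagoya: 7 + 6 + 2 + 4 + 7 = 26
Kobe -> Osaka -> Kyoto -> Kanazawa -> Nagoya: 7 + 2 + 8 + 9 = 26
Kobe -> Sendai -> Fukuoka -> Nagoya: 9 + 4 + 7 = 20
Kobe -> Osaka -> Fukuoka -> Nagoya: 7 + 12 + 7 = 26
Shortest: 20 km.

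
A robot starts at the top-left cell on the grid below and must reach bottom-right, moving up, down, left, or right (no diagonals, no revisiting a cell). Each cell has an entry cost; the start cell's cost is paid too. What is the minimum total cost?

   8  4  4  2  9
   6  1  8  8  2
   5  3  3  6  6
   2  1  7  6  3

Path (0,0) (0,1) (1,1) (2,1) (3,1) (3,2) (3,3) (3,4): 8 + 4 + 1 + 3 + 1 + 7 + 6 + 3 = 33.

33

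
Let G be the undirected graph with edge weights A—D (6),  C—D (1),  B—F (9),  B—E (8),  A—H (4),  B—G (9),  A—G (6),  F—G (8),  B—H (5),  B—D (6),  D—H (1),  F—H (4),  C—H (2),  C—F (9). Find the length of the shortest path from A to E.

Checking several routes:
A → D → H → B → E: 6 + 1 + 5 + 8 = 20
A → H → B → E: 4 + 5 + 8 = 17
A → D → B → E: 6 + 6 + 8 = 20
A → H → D → B → E: 4 + 1 + 6 + 8 = 19
Shortest: 17.

17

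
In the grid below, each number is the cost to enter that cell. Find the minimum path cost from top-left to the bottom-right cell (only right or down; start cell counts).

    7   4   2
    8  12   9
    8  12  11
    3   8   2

35

Path r0c0 r0c1 r0c2 r1c2 r2c2 r3c2: 7 + 4 + 2 + 9 + 11 + 2 = 35.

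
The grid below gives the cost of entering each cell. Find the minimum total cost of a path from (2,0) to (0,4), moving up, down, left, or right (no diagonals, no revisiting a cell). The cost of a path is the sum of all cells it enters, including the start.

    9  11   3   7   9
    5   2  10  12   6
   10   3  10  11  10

44

Path [2,0] → [2,1] → [1,1] → [1,2] → [0,2] → [0,3] → [0,4]: 10 + 3 + 2 + 10 + 3 + 7 + 9 = 44.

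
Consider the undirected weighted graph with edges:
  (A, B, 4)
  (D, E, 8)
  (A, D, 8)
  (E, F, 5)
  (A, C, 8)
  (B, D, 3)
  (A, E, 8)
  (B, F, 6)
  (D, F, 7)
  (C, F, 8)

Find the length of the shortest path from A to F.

10

Checking several routes:
A→B→F: 4 + 6 = 10
A→E→F: 8 + 5 = 13
A→B→D→F: 4 + 3 + 7 = 14
The minimum is 10.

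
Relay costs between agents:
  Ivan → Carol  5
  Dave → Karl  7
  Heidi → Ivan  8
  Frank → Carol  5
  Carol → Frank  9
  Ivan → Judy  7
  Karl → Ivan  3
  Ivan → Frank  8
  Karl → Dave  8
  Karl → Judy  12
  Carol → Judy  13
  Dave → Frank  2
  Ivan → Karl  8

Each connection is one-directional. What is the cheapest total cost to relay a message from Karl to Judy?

Candidate routes:
Karl -> Ivan -> Judy: 3 + 7 = 10
Karl -> Dave -> Frank -> Carol -> Judy: 8 + 2 + 5 + 13 = 28
Karl -> Ivan -> Carol -> Judy: 3 + 5 + 13 = 21
Karl -> Judy: 12
Karl -> Ivan -> Frank -> Carol -> Judy: 3 + 8 + 5 + 13 = 29
The minimum is 10.

10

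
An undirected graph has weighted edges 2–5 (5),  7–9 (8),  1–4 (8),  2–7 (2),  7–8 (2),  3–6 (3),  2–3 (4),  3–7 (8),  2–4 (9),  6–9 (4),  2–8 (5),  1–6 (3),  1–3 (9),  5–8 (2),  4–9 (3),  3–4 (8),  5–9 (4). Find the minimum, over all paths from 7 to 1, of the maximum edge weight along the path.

4

A few of the 7→1 routes:
7 - 2 - 8 - 5 - 9 - 6 - 1: max(2, 5, 2, 4, 4, 3) = 5
7 - 2 - 5 - 9 - 6 - 1: max(2, 5, 4, 4, 3) = 5
7 - 2 - 3 - 6 - 1: max(2, 4, 3, 3) = 4
7 - 8 - 5 - 9 - 6 - 1: max(2, 2, 4, 4, 3) = 4
Smallest bottleneck: 4.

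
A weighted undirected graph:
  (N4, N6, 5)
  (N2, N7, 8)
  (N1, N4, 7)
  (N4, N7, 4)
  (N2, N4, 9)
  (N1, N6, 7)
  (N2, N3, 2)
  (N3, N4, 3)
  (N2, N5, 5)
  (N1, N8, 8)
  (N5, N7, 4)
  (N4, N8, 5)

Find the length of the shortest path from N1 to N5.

Checking several routes:
N1 → N4 → N2 → N5: 7 + 9 + 5 = 21
N1 → N6 → N4 → N7 → N5: 7 + 5 + 4 + 4 = 20
N1 → N4 → N3 → N2 → N5: 7 + 3 + 2 + 5 = 17
N1 → N4 → N7 → N5: 7 + 4 + 4 = 15
Shortest: 15.

15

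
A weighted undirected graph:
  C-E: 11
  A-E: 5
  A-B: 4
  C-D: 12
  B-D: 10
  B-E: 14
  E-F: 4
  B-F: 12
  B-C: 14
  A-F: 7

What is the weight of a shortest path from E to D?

19

Checking several routes:
E-A-B-D: 5 + 4 + 10 = 19
E-F-A-B-D: 4 + 7 + 4 + 10 = 25
E-C-D: 11 + 12 = 23
E-F-B-D: 4 + 12 + 10 = 26
E-B-D: 14 + 10 = 24
Best route has total 19.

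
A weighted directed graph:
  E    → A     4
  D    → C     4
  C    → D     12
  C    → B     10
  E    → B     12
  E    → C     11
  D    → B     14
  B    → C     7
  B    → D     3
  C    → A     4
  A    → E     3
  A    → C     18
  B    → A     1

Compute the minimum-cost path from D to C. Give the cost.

Routes from D to C:
D - B - A - C: 14 + 1 + 18 = 33
D - C: 4
D - B - A - E - C: 14 + 1 + 3 + 11 = 29
D - B - C: 14 + 7 = 21
Best route has total 4.

4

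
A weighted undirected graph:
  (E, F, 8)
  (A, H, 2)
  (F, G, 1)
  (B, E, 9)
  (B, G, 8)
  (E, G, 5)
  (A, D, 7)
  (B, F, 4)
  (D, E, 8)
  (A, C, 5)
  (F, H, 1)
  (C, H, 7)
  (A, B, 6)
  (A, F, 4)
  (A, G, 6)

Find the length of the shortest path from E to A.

A few of the E→A routes:
E-F-H-A: 8 + 1 + 2 = 11
E-G-F-A: 5 + 1 + 4 = 10
E-G-F-H-A: 5 + 1 + 1 + 2 = 9
E-F-A: 8 + 4 = 12
E-G-A: 5 + 6 = 11
The minimum is 9.

9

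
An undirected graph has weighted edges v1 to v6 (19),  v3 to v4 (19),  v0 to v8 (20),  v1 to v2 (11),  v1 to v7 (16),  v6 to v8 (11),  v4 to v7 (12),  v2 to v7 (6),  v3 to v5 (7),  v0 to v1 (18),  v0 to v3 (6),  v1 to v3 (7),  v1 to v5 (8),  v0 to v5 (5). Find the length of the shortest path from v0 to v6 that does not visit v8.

Some routes from v0 to v6 avoiding v8:
v0 -> v3 -> v1 -> v6: 6 + 7 + 19 = 32
v0 -> v1 -> v6: 18 + 19 = 37
v0 -> v5 -> v1 -> v6: 5 + 8 + 19 = 32
The minimum is 32.

32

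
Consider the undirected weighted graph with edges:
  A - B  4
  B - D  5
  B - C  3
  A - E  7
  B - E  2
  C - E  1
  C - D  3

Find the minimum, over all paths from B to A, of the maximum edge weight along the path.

4

Paths from B to A:
B→C→E→A: max(3, 1, 7) = 7
B→D→C→E→A: max(5, 3, 1, 7) = 7
B→A: max(4) = 4
B→E→A: max(2, 7) = 7
The minimum achievable maximum is 4.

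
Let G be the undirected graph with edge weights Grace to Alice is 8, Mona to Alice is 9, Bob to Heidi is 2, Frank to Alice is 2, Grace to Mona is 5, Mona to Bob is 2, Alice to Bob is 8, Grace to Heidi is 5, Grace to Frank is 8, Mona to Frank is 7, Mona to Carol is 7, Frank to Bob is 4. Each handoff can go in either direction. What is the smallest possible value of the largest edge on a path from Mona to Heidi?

2

Some routes from Mona to Heidi:
Mona→Frank→Bob→Heidi: max(7, 4, 2) = 7
Mona→Grace→Heidi: max(5, 5) = 5
Mona→Bob→Heidi: max(2, 2) = 2
Smallest bottleneck: 2.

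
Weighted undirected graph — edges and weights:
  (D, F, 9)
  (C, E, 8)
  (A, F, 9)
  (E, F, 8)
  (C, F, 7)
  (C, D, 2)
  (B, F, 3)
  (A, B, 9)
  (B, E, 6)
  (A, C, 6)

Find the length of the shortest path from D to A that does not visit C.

Routes from D to A avoiding C:
D -> F -> A: 9 + 9 = 18
D -> F -> B -> A: 9 + 3 + 9 = 21
D -> F -> E -> B -> A: 9 + 8 + 6 + 9 = 32
Shortest: 18.

18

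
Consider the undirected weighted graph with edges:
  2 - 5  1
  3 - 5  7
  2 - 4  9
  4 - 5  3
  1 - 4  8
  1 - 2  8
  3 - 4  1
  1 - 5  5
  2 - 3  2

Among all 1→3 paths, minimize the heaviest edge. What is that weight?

Comparing a few candidate routes:
1 - 2 - 5 - 3: max(8, 1, 7) = 8
1 - 5 - 4 - 3: max(5, 3, 1) = 5
1 - 5 - 3: max(5, 7) = 7
1 - 5 - 2 - 3: max(5, 1, 2) = 5
1 - 2 - 5 - 4 - 3: max(8, 1, 3, 1) = 8
The minimum achievable maximum is 5.

5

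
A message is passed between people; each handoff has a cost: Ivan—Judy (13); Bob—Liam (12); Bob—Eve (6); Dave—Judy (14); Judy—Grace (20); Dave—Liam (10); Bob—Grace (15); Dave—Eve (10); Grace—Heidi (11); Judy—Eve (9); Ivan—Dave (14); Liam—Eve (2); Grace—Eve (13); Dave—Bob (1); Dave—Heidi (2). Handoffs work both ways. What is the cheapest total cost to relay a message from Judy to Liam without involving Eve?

24

Checking several routes:
Judy → Ivan → Dave → Bob → Liam: 13 + 14 + 1 + 12 = 40
Judy → Ivan → Dave → Liam: 13 + 14 + 10 = 37
Judy → Dave → Liam: 14 + 10 = 24
Judy → Dave → Bob → Liam: 14 + 1 + 12 = 27
Shortest: 24.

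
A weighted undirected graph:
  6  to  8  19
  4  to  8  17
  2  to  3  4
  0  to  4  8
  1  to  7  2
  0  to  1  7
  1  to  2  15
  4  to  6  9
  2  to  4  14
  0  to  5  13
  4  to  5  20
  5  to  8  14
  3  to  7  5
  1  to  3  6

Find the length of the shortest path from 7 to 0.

9

Some routes from 7 to 0:
7-3-1-0: 5 + 6 + 7 = 18
7-3-2-4-0: 5 + 4 + 14 + 8 = 31
7-3-2-1-0: 5 + 4 + 15 + 7 = 31
7-1-0: 2 + 7 = 9
Shortest: 9.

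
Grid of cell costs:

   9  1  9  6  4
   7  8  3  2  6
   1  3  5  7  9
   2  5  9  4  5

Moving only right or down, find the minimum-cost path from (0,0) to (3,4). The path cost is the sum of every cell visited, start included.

Path (0,0)→(0,1)→(1,1)→(1,2)→(1,3)→(2,3)→(3,3)→(3,4): 9 + 1 + 8 + 3 + 2 + 7 + 4 + 5 = 39.

39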